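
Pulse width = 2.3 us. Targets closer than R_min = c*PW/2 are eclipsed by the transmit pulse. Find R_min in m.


R_min = 3e8 * 2.3e-6 / 2 = 345.0 m

345.0 m


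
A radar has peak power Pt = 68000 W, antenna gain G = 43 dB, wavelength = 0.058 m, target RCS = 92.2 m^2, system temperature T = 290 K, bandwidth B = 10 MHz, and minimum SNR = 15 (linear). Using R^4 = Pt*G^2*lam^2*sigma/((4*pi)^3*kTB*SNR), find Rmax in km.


G_lin = 10^(43/10) = 19952.62315
R^4 = 68000 * 19952.62315^2 * 0.058^2 * 92.2 / ((4*pi)^3 * 1.38e-23 * 290 * 10000000.0 * 15)
R^4 = 7.04852e21 m^4
R_max = (7.04852e21)^(1/4) = 289750.7 m = 289.8 km

289.8 km


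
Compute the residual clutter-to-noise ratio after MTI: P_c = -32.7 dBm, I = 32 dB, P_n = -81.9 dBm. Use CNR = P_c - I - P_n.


CNR = -32.7 - 32 - (-81.9) = 17.2 dB

17.2 dB


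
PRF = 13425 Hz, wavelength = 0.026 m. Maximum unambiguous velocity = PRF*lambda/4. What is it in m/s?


V_ua = 13425 * 0.026 / 4 = 87.3 m/s

87.3 m/s


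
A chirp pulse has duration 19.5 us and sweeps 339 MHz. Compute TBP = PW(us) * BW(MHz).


TBP = 19.5 * 339 = 6610.5

6610.5


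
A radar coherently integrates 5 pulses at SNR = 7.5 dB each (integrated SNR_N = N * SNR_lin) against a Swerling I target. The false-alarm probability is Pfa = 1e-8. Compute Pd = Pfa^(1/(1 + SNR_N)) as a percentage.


SNR_lin = 10^(7.5/10) = 5.62341
SNR_N = 5 * 5.62341 = 28.11705
1/(1 + SNR_N) = 1/29.11705 = 0.0343441
Pd = (1e-8)^0.0343441 = 0.53119
Pd = 53.1%

53.1%


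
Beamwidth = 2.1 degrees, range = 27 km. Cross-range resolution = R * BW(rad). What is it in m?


BW_rad = 0.036651914
CR = 27000 * 0.036651914 = 989.6 m

989.6 m


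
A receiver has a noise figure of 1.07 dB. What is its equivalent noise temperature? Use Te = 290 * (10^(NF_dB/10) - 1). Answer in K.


NF_lin = 10^(1.07/10) = 1.279381
Te = 290 * (1.279381 - 1) = 81.0 K

81.0 K


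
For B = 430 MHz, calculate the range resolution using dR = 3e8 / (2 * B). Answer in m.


dR = 3e8 / (2 * 430000000.0) = 0.35 m

0.35 m


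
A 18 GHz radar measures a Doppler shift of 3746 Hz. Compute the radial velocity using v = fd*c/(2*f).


v = 3746 * 3e8 / (2 * 18000000000.0) = 31.2 m/s

31.2 m/s


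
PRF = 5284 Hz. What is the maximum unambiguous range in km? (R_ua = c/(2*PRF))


R_ua = 3e8 / (2 * 5284) = 28387.6 m = 28.4 km

28.4 km


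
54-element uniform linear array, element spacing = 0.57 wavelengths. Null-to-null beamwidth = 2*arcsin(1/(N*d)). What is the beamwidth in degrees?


1/(N*d) = 1/(54*0.57) = 0.032489
BW = 2*arcsin(0.032489) = 3.7 degrees

3.7 degrees


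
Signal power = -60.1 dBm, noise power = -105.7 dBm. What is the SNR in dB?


SNR = -60.1 - (-105.7) = 45.6 dB

45.6 dB


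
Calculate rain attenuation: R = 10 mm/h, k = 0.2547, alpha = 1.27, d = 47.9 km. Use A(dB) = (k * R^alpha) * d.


gamma = 0.2547 * 10^1.27 = 4.742736 dB/km
A = 4.742736 * 47.9 = 227.18 dB

227.18 dB


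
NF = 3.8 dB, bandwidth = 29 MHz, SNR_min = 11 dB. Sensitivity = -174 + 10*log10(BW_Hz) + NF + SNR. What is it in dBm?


10*log10(29000000.0) = 74.62
S = -174 + 74.62 + 3.8 + 11 = -84.6 dBm

-84.6 dBm


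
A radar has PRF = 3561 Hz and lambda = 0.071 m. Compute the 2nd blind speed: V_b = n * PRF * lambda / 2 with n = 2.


V_blind = 2 * 3561 * 0.071 / 2 = 252.8 m/s

252.8 m/s


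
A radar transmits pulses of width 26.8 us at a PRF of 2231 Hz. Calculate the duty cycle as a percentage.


DC = 26.8e-6 * 2231 * 100 = 5.98%

5.98%


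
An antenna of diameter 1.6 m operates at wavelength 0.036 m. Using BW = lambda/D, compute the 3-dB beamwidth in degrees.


BW_rad = 0.036 / 1.6 = 0.0225
BW_deg = 1.29 degrees

1.29 degrees


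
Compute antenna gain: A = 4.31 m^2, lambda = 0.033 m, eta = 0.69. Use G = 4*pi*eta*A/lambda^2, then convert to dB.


G_linear = 4*pi*0.69*4.31/0.033^2 = 34316.92
G_dB = 10*log10(34316.92) = 45.4 dB

45.4 dB


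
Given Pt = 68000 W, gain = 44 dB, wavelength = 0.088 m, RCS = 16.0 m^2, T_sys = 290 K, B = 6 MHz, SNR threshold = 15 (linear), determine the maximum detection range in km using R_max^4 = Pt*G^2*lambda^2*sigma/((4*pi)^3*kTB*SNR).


G_lin = 10^(44/10) = 25118.864315
R^4 = 68000 * 25118.864315^2 * 0.088^2 * 16.0 / ((4*pi)^3 * 1.38e-23 * 290 * 6000000.0 * 15)
R^4 = 7.43781e21 m^4
R_max = (7.43781e21)^(1/4) = 293671.1 m = 293.7 km

293.7 km


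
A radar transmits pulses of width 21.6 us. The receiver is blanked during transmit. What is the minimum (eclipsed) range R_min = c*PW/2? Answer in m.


R_min = 3e8 * 21.6e-6 / 2 = 3240.0 m

3240.0 m


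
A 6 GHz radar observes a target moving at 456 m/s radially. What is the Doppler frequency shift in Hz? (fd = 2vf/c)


fd = 2 * 456 * 6000000000.0 / 3e8 = 18240.0 Hz

18240.0 Hz


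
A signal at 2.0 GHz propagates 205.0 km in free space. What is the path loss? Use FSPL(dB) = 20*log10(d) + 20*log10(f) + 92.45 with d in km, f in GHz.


20*log10(205.0) = 46.24
20*log10(2.0) = 6.02
FSPL = 144.7 dB

144.7 dB


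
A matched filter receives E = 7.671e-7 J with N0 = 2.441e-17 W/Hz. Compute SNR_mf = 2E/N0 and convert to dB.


SNR_lin = 2 * 7.671e-7 / 2.441e-17 = 6.285e10
SNR_dB = 10*log10(6.285e10) = 108.0 dB

108.0 dB


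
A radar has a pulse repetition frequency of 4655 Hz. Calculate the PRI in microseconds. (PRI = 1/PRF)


PRI = 1/4655 = 0.0002148228 s = 214.8 us

214.8 us


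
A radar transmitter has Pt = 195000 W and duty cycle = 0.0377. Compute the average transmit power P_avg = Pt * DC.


P_avg = 195000 * 0.0377 = 7351.5 W

7351.5 W


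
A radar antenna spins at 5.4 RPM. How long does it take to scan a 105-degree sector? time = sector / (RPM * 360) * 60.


t = 105 / (5.4 * 360) * 60 = 3.24 s

3.24 s


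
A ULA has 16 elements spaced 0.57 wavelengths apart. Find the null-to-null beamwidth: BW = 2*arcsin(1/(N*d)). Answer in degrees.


1/(N*d) = 1/(16*0.57) = 0.109649
BW = 2*arcsin(0.109649) = 12.6 degrees

12.6 degrees


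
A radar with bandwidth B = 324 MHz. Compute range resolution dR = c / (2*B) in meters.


dR = 3e8 / (2 * 324000000.0) = 0.46 m

0.46 m


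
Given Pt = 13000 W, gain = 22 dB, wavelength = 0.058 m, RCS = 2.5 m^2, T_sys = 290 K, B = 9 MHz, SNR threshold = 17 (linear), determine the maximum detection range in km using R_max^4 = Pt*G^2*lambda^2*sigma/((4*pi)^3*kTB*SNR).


G_lin = 10^(22/10) = 158.489319
R^4 = 13000 * 158.489319^2 * 0.058^2 * 2.5 / ((4*pi)^3 * 1.38e-23 * 290 * 9000000.0 * 17)
R^4 = 2.26017e15 m^4
R_max = (2.26017e15)^(1/4) = 6895.0 m = 6.9 km

6.9 km


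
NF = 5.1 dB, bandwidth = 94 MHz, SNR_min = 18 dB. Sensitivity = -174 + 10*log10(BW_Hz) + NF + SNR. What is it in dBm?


10*log10(94000000.0) = 79.73
S = -174 + 79.73 + 5.1 + 18 = -71.2 dBm

-71.2 dBm


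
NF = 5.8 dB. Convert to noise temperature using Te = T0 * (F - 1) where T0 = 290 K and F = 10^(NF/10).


NF_lin = 10^(5.8/10) = 3.801894
Te = 290 * (3.801894 - 1) = 812.5 K

812.5 K


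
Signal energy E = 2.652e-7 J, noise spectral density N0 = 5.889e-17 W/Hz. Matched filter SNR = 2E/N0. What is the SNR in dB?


SNR_lin = 2 * 2.652e-7 / 5.889e-17 = 9.007e9
SNR_dB = 10*log10(9.007e9) = 99.5 dB

99.5 dB


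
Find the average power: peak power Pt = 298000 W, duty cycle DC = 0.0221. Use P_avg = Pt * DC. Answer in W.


P_avg = 298000 * 0.0221 = 6585.8 W

6585.8 W


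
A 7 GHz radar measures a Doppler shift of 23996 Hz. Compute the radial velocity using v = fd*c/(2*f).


v = 23996 * 3e8 / (2 * 7000000000.0) = 514.2 m/s

514.2 m/s


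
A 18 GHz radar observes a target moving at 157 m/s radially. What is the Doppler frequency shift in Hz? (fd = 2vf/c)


fd = 2 * 157 * 18000000000.0 / 3e8 = 18840.0 Hz

18840.0 Hz


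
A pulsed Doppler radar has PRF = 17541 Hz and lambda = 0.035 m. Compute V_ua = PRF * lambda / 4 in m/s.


V_ua = 17541 * 0.035 / 4 = 153.5 m/s

153.5 m/s


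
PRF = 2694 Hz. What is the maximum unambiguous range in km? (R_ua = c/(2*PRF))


R_ua = 3e8 / (2 * 2694) = 55679.3 m = 55.7 km

55.7 km


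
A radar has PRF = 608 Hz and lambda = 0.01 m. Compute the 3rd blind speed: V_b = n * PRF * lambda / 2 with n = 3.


V_blind = 3 * 608 * 0.01 / 2 = 9.1 m/s

9.1 m/s


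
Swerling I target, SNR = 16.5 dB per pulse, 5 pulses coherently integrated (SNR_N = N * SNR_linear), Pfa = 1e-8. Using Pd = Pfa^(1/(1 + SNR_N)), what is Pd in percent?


SNR_lin = 10^(16.5/10) = 44.66836
SNR_N = 5 * 44.66836 = 223.3418
1/(1 + SNR_N) = 1/224.3418 = 0.0044575
Pd = (1e-8)^0.0044575 = 0.92117
Pd = 92.1%

92.1%


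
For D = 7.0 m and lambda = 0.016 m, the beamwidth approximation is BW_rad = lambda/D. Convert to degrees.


BW_rad = 0.016 / 7.0 = 0.002286
BW_deg = 0.13 degrees

0.13 degrees


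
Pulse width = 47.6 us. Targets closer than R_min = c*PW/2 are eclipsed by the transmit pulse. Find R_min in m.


R_min = 3e8 * 47.6e-6 / 2 = 7140.0 m

7140.0 m


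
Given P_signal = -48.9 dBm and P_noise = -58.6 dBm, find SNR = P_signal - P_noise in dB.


SNR = -48.9 - (-58.6) = 9.7 dB

9.7 dB


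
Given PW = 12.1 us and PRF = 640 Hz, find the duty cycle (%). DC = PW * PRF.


DC = 12.1e-6 * 640 * 100 = 0.77%

0.77%


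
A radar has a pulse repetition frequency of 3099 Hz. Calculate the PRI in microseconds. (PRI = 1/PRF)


PRI = 1/3099 = 0.0003226847 s = 322.7 us

322.7 us


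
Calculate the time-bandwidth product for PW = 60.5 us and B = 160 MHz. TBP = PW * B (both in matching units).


TBP = 60.5 * 160 = 9680.0

9680.0


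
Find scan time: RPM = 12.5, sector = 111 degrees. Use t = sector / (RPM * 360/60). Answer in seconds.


t = 111 / (12.5 * 360) * 60 = 1.48 s

1.48 s


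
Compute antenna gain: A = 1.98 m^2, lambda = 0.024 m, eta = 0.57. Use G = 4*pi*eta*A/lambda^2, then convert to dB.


G_linear = 4*pi*0.57*1.98/0.024^2 = 24622.23
G_dB = 10*log10(24622.23) = 43.9 dB

43.9 dB


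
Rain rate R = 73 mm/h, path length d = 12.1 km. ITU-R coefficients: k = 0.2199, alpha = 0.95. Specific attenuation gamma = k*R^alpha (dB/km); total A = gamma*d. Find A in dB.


gamma = 0.2199 * 73^0.95 = 12.953345 dB/km
A = 12.953345 * 12.1 = 156.74 dB

156.74 dB


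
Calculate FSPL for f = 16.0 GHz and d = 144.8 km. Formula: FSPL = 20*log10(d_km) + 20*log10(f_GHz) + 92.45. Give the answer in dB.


20*log10(144.8) = 43.22
20*log10(16.0) = 24.08
FSPL = 159.7 dB

159.7 dB


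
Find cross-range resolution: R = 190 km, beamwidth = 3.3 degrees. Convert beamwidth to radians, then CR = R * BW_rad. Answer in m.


BW_rad = 0.057595865
CR = 190000 * 0.057595865 = 10943.2 m

10943.2 m


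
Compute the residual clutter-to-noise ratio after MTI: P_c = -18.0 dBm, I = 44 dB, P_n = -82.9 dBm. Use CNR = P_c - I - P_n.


CNR = -18.0 - 44 - (-82.9) = 20.9 dB

20.9 dB


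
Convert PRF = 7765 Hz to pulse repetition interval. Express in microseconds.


PRI = 1/7765 = 0.000128783 s = 128.8 us

128.8 us


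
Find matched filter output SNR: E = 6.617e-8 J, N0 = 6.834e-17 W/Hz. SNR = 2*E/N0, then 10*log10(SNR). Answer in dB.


SNR_lin = 2 * 6.617e-8 / 6.834e-17 = 1.936e9
SNR_dB = 10*log10(1.936e9) = 92.9 dB

92.9 dB


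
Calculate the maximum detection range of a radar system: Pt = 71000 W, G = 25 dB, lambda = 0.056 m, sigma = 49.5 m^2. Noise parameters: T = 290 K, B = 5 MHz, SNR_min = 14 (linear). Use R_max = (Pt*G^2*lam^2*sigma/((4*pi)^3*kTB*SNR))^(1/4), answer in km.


G_lin = 10^(25/10) = 316.227766
R^4 = 71000 * 316.227766^2 * 0.056^2 * 49.5 / ((4*pi)^3 * 1.38e-23 * 290 * 5000000.0 * 14)
R^4 = 1.9826e18 m^4
R_max = (1.9826e18)^(1/4) = 37524.0 m = 37.5 km

37.5 km


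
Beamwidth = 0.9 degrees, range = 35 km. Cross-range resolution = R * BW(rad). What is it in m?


BW_rad = 0.015707963
CR = 35000 * 0.015707963 = 549.8 m

549.8 m


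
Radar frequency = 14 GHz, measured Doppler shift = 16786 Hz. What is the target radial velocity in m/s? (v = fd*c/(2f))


v = 16786 * 3e8 / (2 * 14000000000.0) = 179.9 m/s

179.9 m/s


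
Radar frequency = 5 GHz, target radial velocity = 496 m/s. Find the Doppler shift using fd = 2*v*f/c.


fd = 2 * 496 * 5000000000.0 / 3e8 = 16533.3 Hz

16533.3 Hz


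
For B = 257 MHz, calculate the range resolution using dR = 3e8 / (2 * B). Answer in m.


dR = 3e8 / (2 * 257000000.0) = 0.58 m

0.58 m


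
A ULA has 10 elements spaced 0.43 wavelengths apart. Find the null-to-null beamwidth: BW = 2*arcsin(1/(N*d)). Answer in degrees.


1/(N*d) = 1/(10*0.43) = 0.232558
BW = 2*arcsin(0.232558) = 26.9 degrees

26.9 degrees


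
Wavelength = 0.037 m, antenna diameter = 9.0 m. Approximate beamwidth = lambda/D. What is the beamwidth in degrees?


BW_rad = 0.037 / 9.0 = 0.004111
BW_deg = 0.24 degrees

0.24 degrees


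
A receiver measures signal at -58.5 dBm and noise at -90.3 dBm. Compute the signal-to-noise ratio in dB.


SNR = -58.5 - (-90.3) = 31.8 dB

31.8 dB


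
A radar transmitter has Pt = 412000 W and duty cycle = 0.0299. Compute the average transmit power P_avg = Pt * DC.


P_avg = 412000 * 0.0299 = 12318.8 W

12318.8 W


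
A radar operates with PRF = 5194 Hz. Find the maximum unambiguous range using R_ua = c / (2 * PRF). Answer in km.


R_ua = 3e8 / (2 * 5194) = 28879.5 m = 28.9 km

28.9 km


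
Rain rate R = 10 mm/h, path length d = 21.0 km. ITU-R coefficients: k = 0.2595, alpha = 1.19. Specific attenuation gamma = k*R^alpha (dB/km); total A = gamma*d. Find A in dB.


gamma = 0.2595 * 10^1.19 = 4.019179 dB/km
A = 4.019179 * 21.0 = 84.4 dB

84.4 dB


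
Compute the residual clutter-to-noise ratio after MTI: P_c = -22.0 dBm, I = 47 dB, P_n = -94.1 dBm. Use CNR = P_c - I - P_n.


CNR = -22.0 - 47 - (-94.1) = 25.1 dB

25.1 dB


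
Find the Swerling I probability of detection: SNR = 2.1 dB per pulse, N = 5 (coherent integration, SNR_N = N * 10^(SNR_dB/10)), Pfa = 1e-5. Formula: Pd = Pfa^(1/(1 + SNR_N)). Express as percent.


SNR_lin = 10^(2.1/10) = 1.62181
SNR_N = 5 * 1.62181 = 8.10905
1/(1 + SNR_N) = 1/9.10905 = 0.1097809
Pd = (1e-5)^0.1097809 = 0.28255
Pd = 28.3%

28.3%


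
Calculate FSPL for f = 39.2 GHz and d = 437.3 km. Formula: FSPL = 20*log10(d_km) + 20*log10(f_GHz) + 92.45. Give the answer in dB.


20*log10(437.3) = 52.82
20*log10(39.2) = 31.87
FSPL = 177.1 dB

177.1 dB


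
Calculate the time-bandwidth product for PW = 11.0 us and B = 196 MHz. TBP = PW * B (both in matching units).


TBP = 11.0 * 196 = 2156.0

2156.0


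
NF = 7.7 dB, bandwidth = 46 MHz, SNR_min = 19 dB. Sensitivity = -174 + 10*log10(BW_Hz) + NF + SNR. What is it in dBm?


10*log10(46000000.0) = 76.63
S = -174 + 76.63 + 7.7 + 19 = -70.7 dBm

-70.7 dBm


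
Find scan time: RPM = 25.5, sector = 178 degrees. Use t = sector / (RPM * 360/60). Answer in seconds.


t = 178 / (25.5 * 360) * 60 = 1.16 s

1.16 s


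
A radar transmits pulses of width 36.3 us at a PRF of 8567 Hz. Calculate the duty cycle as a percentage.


DC = 36.3e-6 * 8567 * 100 = 31.1%

31.1%


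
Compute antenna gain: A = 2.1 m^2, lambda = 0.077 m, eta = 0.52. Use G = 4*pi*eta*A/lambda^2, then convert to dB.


G_linear = 4*pi*0.52*2.1/0.077^2 = 2314.47
G_dB = 10*log10(2314.47) = 33.6 dB

33.6 dB


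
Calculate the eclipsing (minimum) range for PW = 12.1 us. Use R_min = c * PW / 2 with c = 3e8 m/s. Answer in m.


R_min = 3e8 * 12.1e-6 / 2 = 1815.0 m

1815.0 m


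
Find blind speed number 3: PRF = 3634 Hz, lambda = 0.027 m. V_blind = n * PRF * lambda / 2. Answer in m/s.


V_blind = 3 * 3634 * 0.027 / 2 = 147.2 m/s

147.2 m/s


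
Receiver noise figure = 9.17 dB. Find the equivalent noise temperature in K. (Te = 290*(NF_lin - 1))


NF_lin = 10^(9.17/10) = 8.260379
Te = 290 * (8.260379 - 1) = 2105.5 K

2105.5 K


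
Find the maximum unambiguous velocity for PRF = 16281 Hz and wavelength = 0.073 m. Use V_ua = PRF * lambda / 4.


V_ua = 16281 * 0.073 / 4 = 297.1 m/s

297.1 m/s


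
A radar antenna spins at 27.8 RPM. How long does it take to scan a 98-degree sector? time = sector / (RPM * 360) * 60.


t = 98 / (27.8 * 360) * 60 = 0.59 s

0.59 s


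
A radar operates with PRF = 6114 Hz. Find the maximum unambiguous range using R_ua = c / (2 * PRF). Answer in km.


R_ua = 3e8 / (2 * 6114) = 24533.9 m = 24.5 km

24.5 km


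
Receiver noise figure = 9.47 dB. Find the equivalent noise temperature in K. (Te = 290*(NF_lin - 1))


NF_lin = 10^(9.47/10) = 8.851156
Te = 290 * (8.851156 - 1) = 2276.8 K

2276.8 K


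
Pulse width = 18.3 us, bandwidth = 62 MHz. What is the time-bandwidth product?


TBP = 18.3 * 62 = 1134.6

1134.6


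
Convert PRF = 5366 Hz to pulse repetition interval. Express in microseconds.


PRI = 1/5366 = 0.0001863586 s = 186.4 us

186.4 us


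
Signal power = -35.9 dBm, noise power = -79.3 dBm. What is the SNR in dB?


SNR = -35.9 - (-79.3) = 43.4 dB

43.4 dB


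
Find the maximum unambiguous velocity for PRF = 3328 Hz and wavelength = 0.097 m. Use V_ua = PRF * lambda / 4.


V_ua = 3328 * 0.097 / 4 = 80.7 m/s

80.7 m/s


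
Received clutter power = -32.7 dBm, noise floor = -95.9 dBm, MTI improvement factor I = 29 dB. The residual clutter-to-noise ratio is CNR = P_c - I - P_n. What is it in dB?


CNR = -32.7 - 29 - (-95.9) = 34.2 dB

34.2 dB


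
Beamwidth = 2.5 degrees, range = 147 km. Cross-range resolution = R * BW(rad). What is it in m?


BW_rad = 0.043633231
CR = 147000 * 0.043633231 = 6414.1 m

6414.1 m


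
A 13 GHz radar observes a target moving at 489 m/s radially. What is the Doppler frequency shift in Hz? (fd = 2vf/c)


fd = 2 * 489 * 13000000000.0 / 3e8 = 42380.0 Hz

42380.0 Hz


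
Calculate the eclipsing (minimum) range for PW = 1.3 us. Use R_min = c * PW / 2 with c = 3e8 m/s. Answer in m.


R_min = 3e8 * 1.3e-6 / 2 = 195.0 m

195.0 m


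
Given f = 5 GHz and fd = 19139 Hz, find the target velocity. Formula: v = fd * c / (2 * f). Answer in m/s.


v = 19139 * 3e8 / (2 * 5000000000.0) = 574.2 m/s

574.2 m/s


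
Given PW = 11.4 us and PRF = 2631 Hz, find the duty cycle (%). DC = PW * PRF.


DC = 11.4e-6 * 2631 * 100 = 3.0%

3.0%


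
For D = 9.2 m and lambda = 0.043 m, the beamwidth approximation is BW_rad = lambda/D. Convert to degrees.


BW_rad = 0.043 / 9.2 = 0.004674
BW_deg = 0.27 degrees

0.27 degrees


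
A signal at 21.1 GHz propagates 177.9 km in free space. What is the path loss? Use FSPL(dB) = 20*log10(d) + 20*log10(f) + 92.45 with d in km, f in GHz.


20*log10(177.9) = 45.0
20*log10(21.1) = 26.49
FSPL = 163.9 dB

163.9 dB


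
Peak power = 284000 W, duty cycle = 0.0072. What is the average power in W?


P_avg = 284000 * 0.0072 = 2044.8 W

2044.8 W


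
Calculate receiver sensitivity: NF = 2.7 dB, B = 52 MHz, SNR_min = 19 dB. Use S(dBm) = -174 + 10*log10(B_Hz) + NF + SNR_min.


10*log10(52000000.0) = 77.16
S = -174 + 77.16 + 2.7 + 19 = -75.1 dBm

-75.1 dBm


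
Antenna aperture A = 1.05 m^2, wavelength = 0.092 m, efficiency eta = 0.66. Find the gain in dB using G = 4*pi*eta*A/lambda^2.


G_linear = 4*pi*0.66*1.05/0.092^2 = 1028.89
G_dB = 10*log10(1028.89) = 30.1 dB

30.1 dB


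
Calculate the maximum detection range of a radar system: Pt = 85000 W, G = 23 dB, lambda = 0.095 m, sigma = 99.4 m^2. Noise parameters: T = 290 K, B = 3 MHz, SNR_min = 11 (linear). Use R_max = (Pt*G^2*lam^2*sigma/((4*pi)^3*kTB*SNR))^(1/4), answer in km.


G_lin = 10^(23/10) = 199.526231
R^4 = 85000 * 199.526231^2 * 0.095^2 * 99.4 / ((4*pi)^3 * 1.38e-23 * 290 * 3000000.0 * 11)
R^4 = 1.15833e19 m^4
R_max = (1.15833e19)^(1/4) = 58338.9 m = 58.3 km

58.3 km


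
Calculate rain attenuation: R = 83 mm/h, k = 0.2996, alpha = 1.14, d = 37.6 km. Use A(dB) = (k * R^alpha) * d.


gamma = 0.2996 * 83^1.14 = 46.162661 dB/km
A = 46.162661 * 37.6 = 1735.72 dB

1735.72 dB


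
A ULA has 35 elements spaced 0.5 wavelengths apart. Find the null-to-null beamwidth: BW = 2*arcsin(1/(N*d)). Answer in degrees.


1/(N*d) = 1/(35*0.5) = 0.057143
BW = 2*arcsin(0.057143) = 6.6 degrees

6.6 degrees


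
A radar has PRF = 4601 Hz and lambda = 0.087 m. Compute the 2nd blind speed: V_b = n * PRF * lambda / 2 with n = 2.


V_blind = 2 * 4601 * 0.087 / 2 = 400.3 m/s

400.3 m/s


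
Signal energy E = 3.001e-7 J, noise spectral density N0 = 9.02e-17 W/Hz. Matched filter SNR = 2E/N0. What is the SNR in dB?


SNR_lin = 2 * 3.001e-7 / 9.02e-17 = 6.654e9
SNR_dB = 10*log10(6.654e9) = 98.2 dB

98.2 dB


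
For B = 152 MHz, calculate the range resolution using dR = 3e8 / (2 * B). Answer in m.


dR = 3e8 / (2 * 152000000.0) = 0.99 m

0.99 m


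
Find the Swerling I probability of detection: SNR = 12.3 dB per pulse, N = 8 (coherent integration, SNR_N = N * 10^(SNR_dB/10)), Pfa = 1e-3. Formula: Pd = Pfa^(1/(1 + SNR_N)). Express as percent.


SNR_lin = 10^(12.3/10) = 16.98244
SNR_N = 8 * 16.98244 = 135.85952
1/(1 + SNR_N) = 1/136.85952 = 0.0073068
Pd = (1e-3)^0.0073068 = 0.95078
Pd = 95.1%

95.1%


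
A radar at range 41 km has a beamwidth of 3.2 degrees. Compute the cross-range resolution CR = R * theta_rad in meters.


BW_rad = 0.055850536
CR = 41000 * 0.055850536 = 2289.9 m

2289.9 m


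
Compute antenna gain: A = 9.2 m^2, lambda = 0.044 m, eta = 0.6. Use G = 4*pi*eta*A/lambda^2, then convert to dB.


G_linear = 4*pi*0.6*9.2/0.044^2 = 35829.73
G_dB = 10*log10(35829.73) = 45.5 dB

45.5 dB


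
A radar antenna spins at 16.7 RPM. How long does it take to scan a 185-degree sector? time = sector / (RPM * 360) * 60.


t = 185 / (16.7 * 360) * 60 = 1.85 s

1.85 s


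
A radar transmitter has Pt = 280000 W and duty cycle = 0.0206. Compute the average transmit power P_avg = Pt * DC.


P_avg = 280000 * 0.0206 = 5768.0 W

5768.0 W


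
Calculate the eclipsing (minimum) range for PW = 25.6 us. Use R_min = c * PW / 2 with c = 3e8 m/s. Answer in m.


R_min = 3e8 * 25.6e-6 / 2 = 3840.0 m

3840.0 m


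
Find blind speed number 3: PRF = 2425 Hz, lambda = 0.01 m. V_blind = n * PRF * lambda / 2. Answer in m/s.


V_blind = 3 * 2425 * 0.01 / 2 = 36.4 m/s

36.4 m/s


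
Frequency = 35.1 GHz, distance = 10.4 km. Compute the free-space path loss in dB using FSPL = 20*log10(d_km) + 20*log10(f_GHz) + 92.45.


20*log10(10.4) = 20.34
20*log10(35.1) = 30.91
FSPL = 143.7 dB

143.7 dB


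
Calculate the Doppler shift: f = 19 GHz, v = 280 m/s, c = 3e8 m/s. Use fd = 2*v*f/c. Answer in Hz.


fd = 2 * 280 * 19000000000.0 / 3e8 = 35466.7 Hz

35466.7 Hz


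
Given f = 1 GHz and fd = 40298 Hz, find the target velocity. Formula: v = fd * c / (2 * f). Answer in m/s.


v = 40298 * 3e8 / (2 * 1000000000.0) = 6044.7 m/s

6044.7 m/s


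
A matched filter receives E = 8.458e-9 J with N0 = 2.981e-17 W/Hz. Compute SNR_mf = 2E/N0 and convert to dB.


SNR_lin = 2 * 8.458e-9 / 2.981e-17 = 5.675e8
SNR_dB = 10*log10(5.675e8) = 87.5 dB

87.5 dB


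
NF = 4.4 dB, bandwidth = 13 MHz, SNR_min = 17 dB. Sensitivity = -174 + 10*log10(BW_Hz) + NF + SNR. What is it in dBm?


10*log10(13000000.0) = 71.14
S = -174 + 71.14 + 4.4 + 17 = -81.5 dBm

-81.5 dBm


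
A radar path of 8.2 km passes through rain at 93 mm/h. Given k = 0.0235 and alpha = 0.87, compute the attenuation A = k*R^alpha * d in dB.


gamma = 0.0235 * 93^0.87 = 1.212406 dB/km
A = 1.212406 * 8.2 = 9.94 dB

9.94 dB


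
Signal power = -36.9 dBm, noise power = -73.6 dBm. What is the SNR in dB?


SNR = -36.9 - (-73.6) = 36.7 dB

36.7 dB


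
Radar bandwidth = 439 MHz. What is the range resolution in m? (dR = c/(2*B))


dR = 3e8 / (2 * 439000000.0) = 0.34 m

0.34 m


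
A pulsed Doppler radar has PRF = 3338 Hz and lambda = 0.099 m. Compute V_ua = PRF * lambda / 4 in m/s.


V_ua = 3338 * 0.099 / 4 = 82.6 m/s

82.6 m/s


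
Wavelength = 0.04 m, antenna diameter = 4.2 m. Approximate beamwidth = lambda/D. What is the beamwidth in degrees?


BW_rad = 0.04 / 4.2 = 0.009524
BW_deg = 0.55 degrees

0.55 degrees


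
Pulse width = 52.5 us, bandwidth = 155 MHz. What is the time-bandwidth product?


TBP = 52.5 * 155 = 8137.5

8137.5


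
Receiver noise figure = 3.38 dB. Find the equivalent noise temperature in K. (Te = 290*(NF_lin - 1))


NF_lin = 10^(3.38/10) = 2.17771
Te = 290 * (2.17771 - 1) = 341.5 K

341.5 K


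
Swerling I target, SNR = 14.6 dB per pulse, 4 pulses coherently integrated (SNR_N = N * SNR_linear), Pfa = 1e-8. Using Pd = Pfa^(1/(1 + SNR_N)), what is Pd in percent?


SNR_lin = 10^(14.6/10) = 28.84032
SNR_N = 4 * 28.84032 = 115.36128
1/(1 + SNR_N) = 1/116.36128 = 0.0085939
Pd = (1e-8)^0.0085939 = 0.85359
Pd = 85.4%

85.4%


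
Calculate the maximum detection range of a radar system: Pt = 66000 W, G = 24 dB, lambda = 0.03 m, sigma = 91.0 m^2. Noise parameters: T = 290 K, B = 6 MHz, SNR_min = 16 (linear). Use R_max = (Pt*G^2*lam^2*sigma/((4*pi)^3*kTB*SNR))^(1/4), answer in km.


G_lin = 10^(24/10) = 251.188643
R^4 = 66000 * 251.188643^2 * 0.03^2 * 91.0 / ((4*pi)^3 * 1.38e-23 * 290 * 6000000.0 * 16)
R^4 = 4.47353e17 m^4
R_max = (4.47353e17)^(1/4) = 25862.0 m = 25.9 km

25.9 km


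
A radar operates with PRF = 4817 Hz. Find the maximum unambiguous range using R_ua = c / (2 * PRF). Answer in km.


R_ua = 3e8 / (2 * 4817) = 31139.7 m = 31.1 km

31.1 km


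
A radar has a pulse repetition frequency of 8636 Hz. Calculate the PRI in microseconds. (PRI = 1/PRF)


PRI = 1/8636 = 0.0001157943 s = 115.8 us

115.8 us


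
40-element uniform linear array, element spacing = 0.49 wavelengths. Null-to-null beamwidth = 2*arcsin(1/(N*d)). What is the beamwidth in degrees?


1/(N*d) = 1/(40*0.49) = 0.05102
BW = 2*arcsin(0.05102) = 5.8 degrees

5.8 degrees


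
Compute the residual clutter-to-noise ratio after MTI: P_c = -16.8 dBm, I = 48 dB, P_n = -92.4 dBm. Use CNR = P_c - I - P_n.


CNR = -16.8 - 48 - (-92.4) = 27.6 dB

27.6 dB


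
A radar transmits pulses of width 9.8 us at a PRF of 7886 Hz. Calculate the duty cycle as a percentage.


DC = 9.8e-6 * 7886 * 100 = 7.73%

7.73%


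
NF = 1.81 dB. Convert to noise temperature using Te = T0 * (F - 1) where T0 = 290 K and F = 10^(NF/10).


NF_lin = 10^(1.81/10) = 1.51705
Te = 290 * (1.51705 - 1) = 149.9 K

149.9 K


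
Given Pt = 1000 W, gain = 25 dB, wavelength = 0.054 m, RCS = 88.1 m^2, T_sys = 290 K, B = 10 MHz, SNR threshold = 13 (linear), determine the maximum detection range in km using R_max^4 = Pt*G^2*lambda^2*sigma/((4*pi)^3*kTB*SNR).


G_lin = 10^(25/10) = 316.227766
R^4 = 1000 * 316.227766^2 * 0.054^2 * 88.1 / ((4*pi)^3 * 1.38e-23 * 290 * 10000000.0 * 13)
R^4 = 2.48836e16 m^4
R_max = (2.48836e16)^(1/4) = 12559.7 m = 12.6 km

12.6 km


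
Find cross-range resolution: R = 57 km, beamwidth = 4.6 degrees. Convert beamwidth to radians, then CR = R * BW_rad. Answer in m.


BW_rad = 0.080285146
CR = 57000 * 0.080285146 = 4576.3 m

4576.3 m


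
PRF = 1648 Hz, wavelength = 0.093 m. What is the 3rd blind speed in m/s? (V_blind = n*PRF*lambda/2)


V_blind = 3 * 1648 * 0.093 / 2 = 229.9 m/s

229.9 m/s


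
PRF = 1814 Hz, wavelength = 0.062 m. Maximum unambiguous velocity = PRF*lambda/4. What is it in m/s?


V_ua = 1814 * 0.062 / 4 = 28.1 m/s

28.1 m/s


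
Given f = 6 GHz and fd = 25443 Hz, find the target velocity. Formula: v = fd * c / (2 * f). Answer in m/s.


v = 25443 * 3e8 / (2 * 6000000000.0) = 636.1 m/s

636.1 m/s


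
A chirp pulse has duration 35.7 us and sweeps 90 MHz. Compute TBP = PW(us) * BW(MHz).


TBP = 35.7 * 90 = 3213.0

3213.0


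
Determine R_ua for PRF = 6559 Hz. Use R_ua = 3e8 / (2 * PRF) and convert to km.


R_ua = 3e8 / (2 * 6559) = 22869.3 m = 22.9 km

22.9 km


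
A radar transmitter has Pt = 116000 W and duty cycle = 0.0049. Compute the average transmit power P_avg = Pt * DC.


P_avg = 116000 * 0.0049 = 568.4 W

568.4 W


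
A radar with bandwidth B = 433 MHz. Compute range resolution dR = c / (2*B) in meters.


dR = 3e8 / (2 * 433000000.0) = 0.35 m

0.35 m


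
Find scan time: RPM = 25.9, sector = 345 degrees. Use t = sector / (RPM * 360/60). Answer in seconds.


t = 345 / (25.9 * 360) * 60 = 2.22 s

2.22 s


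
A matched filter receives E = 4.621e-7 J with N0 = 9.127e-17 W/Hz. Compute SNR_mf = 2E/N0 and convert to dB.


SNR_lin = 2 * 4.621e-7 / 9.127e-17 = 1.013e10
SNR_dB = 10*log10(1.013e10) = 100.1 dB

100.1 dB


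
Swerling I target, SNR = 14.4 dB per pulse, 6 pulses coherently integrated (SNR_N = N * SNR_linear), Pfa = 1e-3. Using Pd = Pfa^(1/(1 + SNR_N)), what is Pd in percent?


SNR_lin = 10^(14.4/10) = 27.54229
SNR_N = 6 * 27.54229 = 165.25374
1/(1 + SNR_N) = 1/166.25374 = 0.0060149
Pd = (1e-3)^0.0060149 = 0.9593
Pd = 95.9%

95.9%


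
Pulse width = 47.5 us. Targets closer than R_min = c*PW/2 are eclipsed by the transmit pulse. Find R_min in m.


R_min = 3e8 * 47.5e-6 / 2 = 7125.0 m

7125.0 m


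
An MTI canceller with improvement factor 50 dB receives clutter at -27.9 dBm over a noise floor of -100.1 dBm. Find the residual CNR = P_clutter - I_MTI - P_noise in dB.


CNR = -27.9 - 50 - (-100.1) = 22.2 dB

22.2 dB


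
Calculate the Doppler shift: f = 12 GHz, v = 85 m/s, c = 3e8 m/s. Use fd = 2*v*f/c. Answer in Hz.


fd = 2 * 85 * 12000000000.0 / 3e8 = 6800.0 Hz

6800.0 Hz


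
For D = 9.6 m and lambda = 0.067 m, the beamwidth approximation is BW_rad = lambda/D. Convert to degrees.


BW_rad = 0.067 / 9.6 = 0.006979
BW_deg = 0.4 degrees

0.4 degrees


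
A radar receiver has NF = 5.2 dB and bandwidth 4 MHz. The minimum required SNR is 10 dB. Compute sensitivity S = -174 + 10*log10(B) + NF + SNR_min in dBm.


10*log10(4000000.0) = 66.02
S = -174 + 66.02 + 5.2 + 10 = -92.8 dBm

-92.8 dBm


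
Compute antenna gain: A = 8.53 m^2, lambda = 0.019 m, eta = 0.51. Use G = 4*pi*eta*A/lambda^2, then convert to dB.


G_linear = 4*pi*0.51*8.53/0.019^2 = 151433.47
G_dB = 10*log10(151433.47) = 51.8 dB

51.8 dB


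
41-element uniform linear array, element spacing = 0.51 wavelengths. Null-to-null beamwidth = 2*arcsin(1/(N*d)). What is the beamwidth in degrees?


1/(N*d) = 1/(41*0.51) = 0.047824
BW = 2*arcsin(0.047824) = 5.5 degrees

5.5 degrees


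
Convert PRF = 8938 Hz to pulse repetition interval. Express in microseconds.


PRI = 1/8938 = 0.0001118819 s = 111.9 us

111.9 us


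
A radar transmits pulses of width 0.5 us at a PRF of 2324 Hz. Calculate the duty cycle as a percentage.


DC = 0.5e-6 * 2324 * 100 = 0.12%

0.12%


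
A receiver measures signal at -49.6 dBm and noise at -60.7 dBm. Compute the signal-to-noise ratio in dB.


SNR = -49.6 - (-60.7) = 11.1 dB

11.1 dB


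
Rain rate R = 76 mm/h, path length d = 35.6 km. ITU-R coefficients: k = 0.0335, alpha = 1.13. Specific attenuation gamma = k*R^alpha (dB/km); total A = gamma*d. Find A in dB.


gamma = 0.0335 * 76^1.13 = 4.470583 dB/km
A = 4.470583 * 35.6 = 159.15 dB

159.15 dB


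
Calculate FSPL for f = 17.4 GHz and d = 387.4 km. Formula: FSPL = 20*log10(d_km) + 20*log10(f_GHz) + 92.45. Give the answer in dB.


20*log10(387.4) = 51.76
20*log10(17.4) = 24.81
FSPL = 169.0 dB

169.0 dB


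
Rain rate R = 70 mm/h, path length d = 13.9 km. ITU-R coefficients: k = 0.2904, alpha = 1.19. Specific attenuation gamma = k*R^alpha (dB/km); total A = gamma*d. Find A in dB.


gamma = 0.2904 * 70^1.19 = 45.568348 dB/km
A = 45.568348 * 13.9 = 633.4 dB

633.4 dB


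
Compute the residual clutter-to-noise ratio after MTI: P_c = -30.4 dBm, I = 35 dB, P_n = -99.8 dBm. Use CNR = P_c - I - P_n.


CNR = -30.4 - 35 - (-99.8) = 34.4 dB

34.4 dB


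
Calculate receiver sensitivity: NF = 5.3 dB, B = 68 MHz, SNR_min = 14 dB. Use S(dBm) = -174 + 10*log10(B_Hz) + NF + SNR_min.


10*log10(68000000.0) = 78.33
S = -174 + 78.33 + 5.3 + 14 = -76.4 dBm

-76.4 dBm


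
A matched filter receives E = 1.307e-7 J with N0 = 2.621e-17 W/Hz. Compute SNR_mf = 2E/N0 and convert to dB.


SNR_lin = 2 * 1.307e-7 / 2.621e-17 = 9.973e9
SNR_dB = 10*log10(9.973e9) = 100.0 dB

100.0 dB


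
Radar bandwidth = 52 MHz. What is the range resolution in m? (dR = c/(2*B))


dR = 3e8 / (2 * 52000000.0) = 2.88 m

2.88 m


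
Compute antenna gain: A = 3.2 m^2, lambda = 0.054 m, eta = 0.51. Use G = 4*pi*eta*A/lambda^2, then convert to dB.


G_linear = 4*pi*0.51*3.2/0.054^2 = 7033.03
G_dB = 10*log10(7033.03) = 38.5 dB

38.5 dB


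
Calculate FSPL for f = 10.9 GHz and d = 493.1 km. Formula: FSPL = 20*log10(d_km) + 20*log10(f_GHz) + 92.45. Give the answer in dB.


20*log10(493.1) = 53.86
20*log10(10.9) = 20.75
FSPL = 167.1 dB

167.1 dB


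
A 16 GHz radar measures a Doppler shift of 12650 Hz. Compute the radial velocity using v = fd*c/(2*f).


v = 12650 * 3e8 / (2 * 16000000000.0) = 118.6 m/s

118.6 m/s


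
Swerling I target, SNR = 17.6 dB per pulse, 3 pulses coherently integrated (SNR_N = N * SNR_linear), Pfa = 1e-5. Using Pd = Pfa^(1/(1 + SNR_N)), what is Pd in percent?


SNR_lin = 10^(17.6/10) = 57.54399
SNR_N = 3 * 57.54399 = 172.63197
1/(1 + SNR_N) = 1/173.63197 = 0.0057593
Pd = (1e-5)^0.0057593 = 0.93584
Pd = 93.6%

93.6%


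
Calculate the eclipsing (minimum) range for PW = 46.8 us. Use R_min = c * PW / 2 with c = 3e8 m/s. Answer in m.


R_min = 3e8 * 46.8e-6 / 2 = 7020.0 m

7020.0 m


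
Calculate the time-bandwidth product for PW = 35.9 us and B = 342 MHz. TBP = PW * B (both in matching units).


TBP = 35.9 * 342 = 12277.8

12277.8


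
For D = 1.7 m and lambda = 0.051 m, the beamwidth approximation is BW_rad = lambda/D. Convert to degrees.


BW_rad = 0.051 / 1.7 = 0.03
BW_deg = 1.72 degrees

1.72 degrees


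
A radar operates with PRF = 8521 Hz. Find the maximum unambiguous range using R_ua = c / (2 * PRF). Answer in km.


R_ua = 3e8 / (2 * 8521) = 17603.6 m = 17.6 km

17.6 km


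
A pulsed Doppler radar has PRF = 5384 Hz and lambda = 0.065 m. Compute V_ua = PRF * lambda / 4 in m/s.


V_ua = 5384 * 0.065 / 4 = 87.5 m/s

87.5 m/s


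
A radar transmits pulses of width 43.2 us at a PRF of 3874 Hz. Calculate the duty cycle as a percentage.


DC = 43.2e-6 * 3874 * 100 = 16.74%

16.74%


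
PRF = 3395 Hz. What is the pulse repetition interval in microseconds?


PRI = 1/3395 = 0.0002945508 s = 294.6 us

294.6 us


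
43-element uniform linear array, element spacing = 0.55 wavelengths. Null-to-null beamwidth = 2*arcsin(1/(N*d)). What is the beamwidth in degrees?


1/(N*d) = 1/(43*0.55) = 0.042283
BW = 2*arcsin(0.042283) = 4.8 degrees

4.8 degrees


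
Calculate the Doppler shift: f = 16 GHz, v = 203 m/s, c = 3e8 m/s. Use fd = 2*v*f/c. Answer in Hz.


fd = 2 * 203 * 16000000000.0 / 3e8 = 21653.3 Hz

21653.3 Hz


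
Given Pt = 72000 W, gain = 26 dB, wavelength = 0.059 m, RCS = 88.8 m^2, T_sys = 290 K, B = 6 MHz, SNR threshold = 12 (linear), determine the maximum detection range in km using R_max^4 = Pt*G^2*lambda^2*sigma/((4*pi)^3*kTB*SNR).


G_lin = 10^(26/10) = 398.107171
R^4 = 72000 * 398.107171^2 * 0.059^2 * 88.8 / ((4*pi)^3 * 1.38e-23 * 290 * 6000000.0 * 12)
R^4 = 6.16894e18 m^4
R_max = (6.16894e18)^(1/4) = 49837.1 m = 49.8 km

49.8 km


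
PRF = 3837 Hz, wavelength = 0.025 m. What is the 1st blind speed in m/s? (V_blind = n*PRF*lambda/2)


V_blind = 1 * 3837 * 0.025 / 2 = 48.0 m/s

48.0 m/s


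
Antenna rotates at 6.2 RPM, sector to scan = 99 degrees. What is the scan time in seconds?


t = 99 / (6.2 * 360) * 60 = 2.66 s

2.66 s


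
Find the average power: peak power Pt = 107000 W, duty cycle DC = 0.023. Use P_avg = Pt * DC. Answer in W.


P_avg = 107000 * 0.023 = 2461.0 W

2461.0 W


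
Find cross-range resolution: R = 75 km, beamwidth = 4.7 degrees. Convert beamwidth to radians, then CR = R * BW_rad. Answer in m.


BW_rad = 0.082030475
CR = 75000 * 0.082030475 = 6152.3 m

6152.3 m


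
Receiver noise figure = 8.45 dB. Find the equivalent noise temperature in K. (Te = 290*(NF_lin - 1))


NF_lin = 10^(8.45/10) = 6.99842
Te = 290 * (6.99842 - 1) = 1739.5 K

1739.5 K


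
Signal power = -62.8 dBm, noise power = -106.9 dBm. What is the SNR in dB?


SNR = -62.8 - (-106.9) = 44.1 dB

44.1 dB


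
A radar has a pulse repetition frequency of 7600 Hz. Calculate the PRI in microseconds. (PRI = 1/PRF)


PRI = 1/7600 = 0.0001315789 s = 131.6 us

131.6 us


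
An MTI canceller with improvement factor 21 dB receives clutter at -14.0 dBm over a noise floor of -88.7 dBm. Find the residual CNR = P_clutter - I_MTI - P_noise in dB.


CNR = -14.0 - 21 - (-88.7) = 53.7 dB

53.7 dB


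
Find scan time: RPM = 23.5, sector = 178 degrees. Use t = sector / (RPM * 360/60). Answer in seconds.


t = 178 / (23.5 * 360) * 60 = 1.26 s

1.26 s


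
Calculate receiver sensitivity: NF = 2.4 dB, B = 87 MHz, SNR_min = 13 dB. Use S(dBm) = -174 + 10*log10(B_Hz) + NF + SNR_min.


10*log10(87000000.0) = 79.4
S = -174 + 79.4 + 2.4 + 13 = -79.2 dBm

-79.2 dBm


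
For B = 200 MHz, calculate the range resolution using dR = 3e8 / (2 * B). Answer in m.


dR = 3e8 / (2 * 200000000.0) = 0.75 m

0.75 m


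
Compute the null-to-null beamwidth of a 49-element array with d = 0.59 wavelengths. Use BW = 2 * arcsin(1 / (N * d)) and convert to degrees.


1/(N*d) = 1/(49*0.59) = 0.03459
BW = 2*arcsin(0.03459) = 4.0 degrees

4.0 degrees


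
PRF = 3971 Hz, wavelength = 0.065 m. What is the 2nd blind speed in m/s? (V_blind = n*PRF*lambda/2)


V_blind = 2 * 3971 * 0.065 / 2 = 258.1 m/s

258.1 m/s


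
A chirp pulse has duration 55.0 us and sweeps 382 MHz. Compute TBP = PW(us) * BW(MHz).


TBP = 55.0 * 382 = 21010.0

21010.0


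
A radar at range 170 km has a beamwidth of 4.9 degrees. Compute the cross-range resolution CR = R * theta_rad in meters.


BW_rad = 0.085521133
CR = 170000 * 0.085521133 = 14538.6 m

14538.6 m


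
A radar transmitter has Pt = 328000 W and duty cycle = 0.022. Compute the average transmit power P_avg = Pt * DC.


P_avg = 328000 * 0.022 = 7216.0 W

7216.0 W


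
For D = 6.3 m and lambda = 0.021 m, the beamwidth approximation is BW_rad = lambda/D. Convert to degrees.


BW_rad = 0.021 / 6.3 = 0.003333
BW_deg = 0.19 degrees

0.19 degrees


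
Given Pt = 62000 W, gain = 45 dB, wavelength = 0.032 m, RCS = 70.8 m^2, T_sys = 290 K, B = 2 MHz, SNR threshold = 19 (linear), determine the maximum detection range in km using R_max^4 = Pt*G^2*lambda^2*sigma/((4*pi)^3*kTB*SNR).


G_lin = 10^(45/10) = 31622.776602
R^4 = 62000 * 31622.776602^2 * 0.032^2 * 70.8 / ((4*pi)^3 * 1.38e-23 * 290 * 2000000.0 * 19)
R^4 = 1.48948e22 m^4
R_max = (1.48948e22)^(1/4) = 349348.3 m = 349.3 km

349.3 km


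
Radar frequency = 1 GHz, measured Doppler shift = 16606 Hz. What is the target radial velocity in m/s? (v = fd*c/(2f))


v = 16606 * 3e8 / (2 * 1000000000.0) = 2490.9 m/s

2490.9 m/s


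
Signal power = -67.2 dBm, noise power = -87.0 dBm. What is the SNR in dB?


SNR = -67.2 - (-87.0) = 19.8 dB

19.8 dB


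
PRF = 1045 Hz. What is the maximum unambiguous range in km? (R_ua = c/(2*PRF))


R_ua = 3e8 / (2 * 1045) = 143540.7 m = 143.5 km

143.5 km


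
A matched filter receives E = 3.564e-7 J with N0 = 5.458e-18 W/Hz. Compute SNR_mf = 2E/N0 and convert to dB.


SNR_lin = 2 * 3.564e-7 / 5.458e-18 = 1.306e11
SNR_dB = 10*log10(1.306e11) = 111.2 dB

111.2 dB


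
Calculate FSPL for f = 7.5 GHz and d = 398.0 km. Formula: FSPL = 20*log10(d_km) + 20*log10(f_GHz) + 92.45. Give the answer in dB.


20*log10(398.0) = 52.0
20*log10(7.5) = 17.5
FSPL = 161.9 dB

161.9 dB


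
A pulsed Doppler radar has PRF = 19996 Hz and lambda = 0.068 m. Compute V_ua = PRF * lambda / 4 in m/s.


V_ua = 19996 * 0.068 / 4 = 339.9 m/s

339.9 m/s


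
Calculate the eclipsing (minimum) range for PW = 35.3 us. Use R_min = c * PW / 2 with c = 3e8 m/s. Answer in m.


R_min = 3e8 * 35.3e-6 / 2 = 5295.0 m

5295.0 m
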